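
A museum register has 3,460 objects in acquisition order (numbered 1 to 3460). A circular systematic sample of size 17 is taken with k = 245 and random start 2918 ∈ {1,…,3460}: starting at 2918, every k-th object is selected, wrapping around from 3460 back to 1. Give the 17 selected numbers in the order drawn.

Selection 1: 2918
Selection 2: 2918 + 245 = 3163
Selection 3: 3163 + 245 = 3408
Selection 4: 3408 + 245 = 3653 → 3653 − 3460 = 193
Selection 5: 193 + 245 = 438
Selection 6: 438 + 245 = 683
Selection 7: 683 + 245 = 928
Selection 8: 928 + 245 = 1173
Selection 9: 1173 + 245 = 1418
Selection 10: 1418 + 245 = 1663
Selection 11: 1663 + 245 = 1908
Selection 12: 1908 + 245 = 2153
Selection 13: 2153 + 245 = 2398
Selection 14: 2398 + 245 = 2643
Selection 15: 2643 + 245 = 2888
Selection 16: 2888 + 245 = 3133
Selection 17: 3133 + 245 = 3378

2918, 3163, 3408, 193, 438, 683, 928, 1173, 1418, 1663, 1908, 2153, 2398, 2643, 2888, 3133, 3378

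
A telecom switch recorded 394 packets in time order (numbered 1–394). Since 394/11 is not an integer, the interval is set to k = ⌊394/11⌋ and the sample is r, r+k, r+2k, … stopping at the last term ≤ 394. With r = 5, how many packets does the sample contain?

k = ⌊394/11⌋ = 35
Achieved size = ⌊(394 − 5)/35⌋ + 1 = ⌊389/35⌋ + 1 = 11 + 1 = 12
(last selection: 5 + 11×35 = 390 ≤ 394; next would be 425 > 394)

12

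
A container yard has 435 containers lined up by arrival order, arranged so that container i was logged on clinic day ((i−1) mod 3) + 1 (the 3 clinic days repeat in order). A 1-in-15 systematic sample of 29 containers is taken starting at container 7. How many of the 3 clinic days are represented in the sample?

Consecutive selections differ by k = 15, so their clinic day numbers differ by 15 mod 3 = 0.
gcd(15, 3) = 3, so the sample visits 3/3 = 1 distinct residues mod 3.
Start 7 is clinic day 1; the clinic days hit are 1.

1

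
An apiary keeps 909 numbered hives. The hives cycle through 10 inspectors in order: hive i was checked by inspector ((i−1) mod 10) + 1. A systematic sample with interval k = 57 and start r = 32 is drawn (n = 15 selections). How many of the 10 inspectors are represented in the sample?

Consecutive selections differ by k = 57, so their inspector numbers differ by 57 mod 10 = 7.
gcd(57, 10) = 1, so the sample visits 10/1 = 10 distinct residues mod 10.
Start 32 is inspector 2; the inspectors hit are 1, 2, 3, 4, 5, 6, 7, 8, 9, 10.

10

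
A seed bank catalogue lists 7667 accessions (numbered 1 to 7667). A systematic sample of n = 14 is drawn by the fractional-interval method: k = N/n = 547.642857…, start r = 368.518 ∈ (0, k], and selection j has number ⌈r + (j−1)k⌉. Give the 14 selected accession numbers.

369, 917, 1464, 2012, 2560, 3107, 3655, 4203, 4750, 5298, 5845, 6393, 6941, 7488

j=1: r + 0k = 368.518 → ⌈·⌉ = 369
j=2: r + 1k = 916.160857… → ⌈·⌉ = 917
j=3: r + 2k = 1463.803714… → ⌈·⌉ = 1464
j=4: r + 3k = 2011.446571… → ⌈·⌉ = 2012
j=5: r + 4k = 2559.089428… → ⌈·⌉ = 2560
j=6: r + 5k = 3106.732285… → ⌈·⌉ = 3107
j=7: r + 6k = 3654.375142… → ⌈·⌉ = 3655
j=8: r + 7k = 4202.018 → ⌈·⌉ = 4203
j=9: r + 8k = 4749.660857… → ⌈·⌉ = 4750
j=10: r + 9k = 5297.303714… → ⌈·⌉ = 5298
j=11: r + 10k = 5844.946571… → ⌈·⌉ = 5845
j=12: r + 11k = 6392.589428… → ⌈·⌉ = 6393
j=13: r + 12k = 6940.232285… → ⌈·⌉ = 6941
j=14: r + 13k = 7487.875142… → ⌈·⌉ = 7488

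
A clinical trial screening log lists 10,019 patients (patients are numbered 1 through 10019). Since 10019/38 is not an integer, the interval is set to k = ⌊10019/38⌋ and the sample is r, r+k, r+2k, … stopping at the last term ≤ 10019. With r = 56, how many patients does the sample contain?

38

k = ⌊10019/38⌋ = 263
Achieved size = ⌊(10019 − 56)/263⌋ + 1 = ⌊9963/263⌋ + 1 = 37 + 1 = 38
(last selection: 56 + 37×263 = 9787 ≤ 10019; next would be 10050 > 10019)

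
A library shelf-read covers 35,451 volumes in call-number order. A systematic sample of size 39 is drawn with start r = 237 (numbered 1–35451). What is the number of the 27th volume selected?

k = 35451/39 = 909
27th selection = r + (27−1)·k = 237 + 26×909 = 237 + 23634 = 23871

23871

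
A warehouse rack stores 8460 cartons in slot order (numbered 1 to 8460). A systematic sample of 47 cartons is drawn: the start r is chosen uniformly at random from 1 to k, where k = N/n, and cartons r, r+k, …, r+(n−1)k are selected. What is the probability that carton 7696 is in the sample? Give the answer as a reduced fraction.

k = 8460/47 = 180.
Carton 7696 is selected iff r ≡ 7696 (mod 180); exactly one such r in {1,…,180}.
Inclusion probability = 1/180.

1/180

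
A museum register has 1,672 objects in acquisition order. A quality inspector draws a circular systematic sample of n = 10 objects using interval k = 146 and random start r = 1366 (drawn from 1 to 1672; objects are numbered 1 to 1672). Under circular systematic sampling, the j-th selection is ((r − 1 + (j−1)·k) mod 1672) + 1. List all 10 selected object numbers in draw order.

Selection 1: 1366
Selection 2: 1366 + 146 = 1512
Selection 3: 1512 + 146 = 1658
Selection 4: 1658 + 146 = 1804 → 1804 − 1672 = 132
Selection 5: 132 + 146 = 278
Selection 6: 278 + 146 = 424
Selection 7: 424 + 146 = 570
Selection 8: 570 + 146 = 716
Selection 9: 716 + 146 = 862
Selection 10: 862 + 146 = 1008

1366, 1512, 1658, 132, 278, 424, 570, 716, 862, 1008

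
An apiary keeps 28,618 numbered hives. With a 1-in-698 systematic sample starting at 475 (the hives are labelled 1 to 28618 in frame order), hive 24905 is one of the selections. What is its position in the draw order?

36

k = 698
position = (24905 − 475)/698 + 1 = 24430/698 + 1 = 35 + 1 = 36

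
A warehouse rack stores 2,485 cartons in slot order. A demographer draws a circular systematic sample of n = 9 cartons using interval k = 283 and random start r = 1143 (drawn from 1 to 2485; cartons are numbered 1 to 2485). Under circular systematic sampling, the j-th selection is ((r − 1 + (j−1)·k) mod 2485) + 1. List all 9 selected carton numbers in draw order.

Selection 1: 1143
Selection 2: 1143 + 283 = 1426
Selection 3: 1426 + 283 = 1709
Selection 4: 1709 + 283 = 1992
Selection 5: 1992 + 283 = 2275
Selection 6: 2275 + 283 = 2558 → 2558 − 2485 = 73
Selection 7: 73 + 283 = 356
Selection 8: 356 + 283 = 639
Selection 9: 639 + 283 = 922

1143, 1426, 1709, 1992, 2275, 73, 356, 639, 922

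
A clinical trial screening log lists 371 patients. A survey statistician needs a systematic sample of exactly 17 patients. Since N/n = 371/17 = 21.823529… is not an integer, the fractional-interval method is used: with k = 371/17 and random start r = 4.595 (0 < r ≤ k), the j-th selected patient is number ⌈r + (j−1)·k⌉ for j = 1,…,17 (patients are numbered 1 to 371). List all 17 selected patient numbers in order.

j=1: r + 0k = 4.595 → ⌈·⌉ = 5
j=2: r + 1k = 26.418529… → ⌈·⌉ = 27
j=3: r + 2k = 48.242058… → ⌈·⌉ = 49
j=4: r + 3k = 70.065588… → ⌈·⌉ = 71
j=5: r + 4k = 91.889117… → ⌈·⌉ = 92
j=6: r + 5k = 113.712647… → ⌈·⌉ = 114
j=7: r + 6k = 135.536176… → ⌈·⌉ = 136
j=8: r + 7k = 157.359705… → ⌈·⌉ = 158
j=9: r + 8k = 179.183235… → ⌈·⌉ = 180
j=10: r + 9k = 201.006764… → ⌈·⌉ = 202
j=11: r + 10k = 222.830294… → ⌈·⌉ = 223
j=12: r + 11k = 244.653823… → ⌈·⌉ = 245
j=13: r + 12k = 266.477352… → ⌈·⌉ = 267
j=14: r + 13k = 288.300882… → ⌈·⌉ = 289
j=15: r + 14k = 310.124411… → ⌈·⌉ = 311
j=16: r + 15k = 331.947941… → ⌈·⌉ = 332
j=17: r + 16k = 353.771470… → ⌈·⌉ = 354

5, 27, 49, 71, 92, 114, 136, 158, 180, 202, 223, 245, 267, 289, 311, 332, 354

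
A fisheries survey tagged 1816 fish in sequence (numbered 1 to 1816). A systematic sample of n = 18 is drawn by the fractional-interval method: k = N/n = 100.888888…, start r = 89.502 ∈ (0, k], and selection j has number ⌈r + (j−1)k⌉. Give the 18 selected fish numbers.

90, 191, 292, 393, 494, 594, 695, 796, 897, 998, 1099, 1200, 1301, 1402, 1502, 1603, 1704, 1805

j=1: r + 0k = 89.502 → ⌈·⌉ = 90
j=2: r + 1k = 190.390888… → ⌈·⌉ = 191
j=3: r + 2k = 291.279777… → ⌈·⌉ = 292
j=4: r + 3k = 392.168666… → ⌈·⌉ = 393
j=5: r + 4k = 493.057555… → ⌈·⌉ = 494
j=6: r + 5k = 593.946444… → ⌈·⌉ = 594
j=7: r + 6k = 694.835333… → ⌈·⌉ = 695
j=8: r + 7k = 795.724222… → ⌈·⌉ = 796
j=9: r + 8k = 896.613111… → ⌈·⌉ = 897
j=10: r + 9k = 997.502 → ⌈·⌉ = 998
j=11: r + 10k = 1098.390888… → ⌈·⌉ = 1099
j=12: r + 11k = 1199.279777… → ⌈·⌉ = 1200
j=13: r + 12k = 1300.168666… → ⌈·⌉ = 1301
j=14: r + 13k = 1401.057555… → ⌈·⌉ = 1402
j=15: r + 14k = 1501.946444… → ⌈·⌉ = 1502
j=16: r + 15k = 1602.835333… → ⌈·⌉ = 1603
j=17: r + 16k = 1703.724222… → ⌈·⌉ = 1704
j=18: r + 17k = 1804.613111… → ⌈·⌉ = 1805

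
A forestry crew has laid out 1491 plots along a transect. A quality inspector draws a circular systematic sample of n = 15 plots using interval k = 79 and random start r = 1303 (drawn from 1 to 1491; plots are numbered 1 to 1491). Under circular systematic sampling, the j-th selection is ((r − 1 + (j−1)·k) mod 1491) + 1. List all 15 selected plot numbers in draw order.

1303, 1382, 1461, 49, 128, 207, 286, 365, 444, 523, 602, 681, 760, 839, 918

Selection 1: 1303
Selection 2: 1303 + 79 = 1382
Selection 3: 1382 + 79 = 1461
Selection 4: 1461 + 79 = 1540 → 1540 − 1491 = 49
Selection 5: 49 + 79 = 128
Selection 6: 128 + 79 = 207
Selection 7: 207 + 79 = 286
Selection 8: 286 + 79 = 365
Selection 9: 365 + 79 = 444
Selection 10: 444 + 79 = 523
Selection 11: 523 + 79 = 602
Selection 12: 602 + 79 = 681
Selection 13: 681 + 79 = 760
Selection 14: 760 + 79 = 839
Selection 15: 839 + 79 = 918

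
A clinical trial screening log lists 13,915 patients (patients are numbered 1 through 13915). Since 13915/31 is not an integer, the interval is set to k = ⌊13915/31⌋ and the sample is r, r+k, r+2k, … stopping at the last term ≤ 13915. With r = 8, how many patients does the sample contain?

k = ⌊13915/31⌋ = 448
Achieved size = ⌊(13915 − 8)/448⌋ + 1 = ⌊13907/448⌋ + 1 = 31 + 1 = 32
(last selection: 8 + 31×448 = 13896 ≤ 13915; next would be 14344 > 13915)

32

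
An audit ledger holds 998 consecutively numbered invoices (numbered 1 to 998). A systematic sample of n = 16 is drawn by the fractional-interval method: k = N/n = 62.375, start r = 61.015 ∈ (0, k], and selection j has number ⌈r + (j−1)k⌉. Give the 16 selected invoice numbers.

62, 124, 186, 249, 311, 373, 436, 498, 561, 623, 685, 748, 810, 872, 935, 997

j=1: r + 0k = 61.015 → ⌈·⌉ = 62
j=2: r + 1k = 123.39 → ⌈·⌉ = 124
j=3: r + 2k = 185.765 → ⌈·⌉ = 186
j=4: r + 3k = 248.14 → ⌈·⌉ = 249
j=5: r + 4k = 310.515 → ⌈·⌉ = 311
j=6: r + 5k = 372.89 → ⌈·⌉ = 373
j=7: r + 6k = 435.265 → ⌈·⌉ = 436
j=8: r + 7k = 497.64 → ⌈·⌉ = 498
j=9: r + 8k = 560.015 → ⌈·⌉ = 561
j=10: r + 9k = 622.39 → ⌈·⌉ = 623
j=11: r + 10k = 684.765 → ⌈·⌉ = 685
j=12: r + 11k = 747.14 → ⌈·⌉ = 748
j=13: r + 12k = 809.515 → ⌈·⌉ = 810
j=14: r + 13k = 871.89 → ⌈·⌉ = 872
j=15: r + 14k = 934.265 → ⌈·⌉ = 935
j=16: r + 15k = 996.64 → ⌈·⌉ = 997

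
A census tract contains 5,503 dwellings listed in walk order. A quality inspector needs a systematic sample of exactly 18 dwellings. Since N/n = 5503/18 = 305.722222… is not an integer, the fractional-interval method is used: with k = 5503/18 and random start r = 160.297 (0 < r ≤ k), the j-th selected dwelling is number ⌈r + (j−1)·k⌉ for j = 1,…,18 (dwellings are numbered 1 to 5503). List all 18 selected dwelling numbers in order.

j=1: r + 0k = 160.297 → ⌈·⌉ = 161
j=2: r + 1k = 466.019222… → ⌈·⌉ = 467
j=3: r + 2k = 771.741444… → ⌈·⌉ = 772
j=4: r + 3k = 1077.463666… → ⌈·⌉ = 1078
j=5: r + 4k = 1383.185888… → ⌈·⌉ = 1384
j=6: r + 5k = 1688.908111… → ⌈·⌉ = 1689
j=7: r + 6k = 1994.630333… → ⌈·⌉ = 1995
j=8: r + 7k = 2300.352555… → ⌈·⌉ = 2301
j=9: r + 8k = 2606.074777… → ⌈·⌉ = 2607
j=10: r + 9k = 2911.797 → ⌈·⌉ = 2912
j=11: r + 10k = 3217.519222… → ⌈·⌉ = 3218
j=12: r + 11k = 3523.241444… → ⌈·⌉ = 3524
j=13: r + 12k = 3828.963666… → ⌈·⌉ = 3829
j=14: r + 13k = 4134.685888… → ⌈·⌉ = 4135
j=15: r + 14k = 4440.408111… → ⌈·⌉ = 4441
j=16: r + 15k = 4746.130333… → ⌈·⌉ = 4747
j=17: r + 16k = 5051.852555… → ⌈·⌉ = 5052
j=18: r + 17k = 5357.574777… → ⌈·⌉ = 5358

161, 467, 772, 1078, 1384, 1689, 1995, 2301, 2607, 2912, 3218, 3524, 3829, 4135, 4441, 4747, 5052, 5358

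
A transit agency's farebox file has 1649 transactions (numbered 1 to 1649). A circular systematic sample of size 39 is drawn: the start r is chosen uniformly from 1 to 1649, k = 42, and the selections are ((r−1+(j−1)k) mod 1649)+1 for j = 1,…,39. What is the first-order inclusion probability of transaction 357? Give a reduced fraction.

39/1649

For each position j, as r ranges over 1…1649 the j-th selection hits every transaction exactly once, so transaction 357 is selected for exactly 39 of the 1649 starts.
Inclusion probability = 39/1649.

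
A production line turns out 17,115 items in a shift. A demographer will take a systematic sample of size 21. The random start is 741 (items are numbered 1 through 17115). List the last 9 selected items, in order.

10521, 11336, 12151, 12966, 13781, 14596, 15411, 16226, 17041

k = N/n = 17115/21 = 815
13th selection = 741 + 12×815 = 10521
14th: 10521 + 815 = 11336
15th: 11336 + 815 = 12151
16th: 12151 + 815 = 12966
17th: 12966 + 815 = 13781
18th: 13781 + 815 = 14596
19th: 14596 + 815 = 15411
20th: 15411 + 815 = 16226
21st: 16226 + 815 = 17041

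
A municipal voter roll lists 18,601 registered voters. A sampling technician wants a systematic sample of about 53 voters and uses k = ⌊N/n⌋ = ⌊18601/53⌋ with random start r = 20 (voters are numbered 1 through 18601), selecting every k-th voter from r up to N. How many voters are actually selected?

k = ⌊18601/53⌋ = 350
Achieved size = ⌊(18601 − 20)/350⌋ + 1 = ⌊18581/350⌋ + 1 = 53 + 1 = 54
(last selection: 20 + 53×350 = 18570 ≤ 18601; next would be 18920 > 18601)

54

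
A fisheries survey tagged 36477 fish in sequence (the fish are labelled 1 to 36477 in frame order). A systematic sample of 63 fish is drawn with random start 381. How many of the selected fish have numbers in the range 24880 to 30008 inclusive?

9

k = 36477/63 = 579
First selection ≥ 24880: 381 + ⌈(24880−381)/579⌉·579 = 381 + 43×579 = 25278
Last selection ≤ 30008: 381 + ⌊(30008−381)/579⌋·579 = 381 + 51×579 = 29910
Count = 51 − 43 + 1 = 9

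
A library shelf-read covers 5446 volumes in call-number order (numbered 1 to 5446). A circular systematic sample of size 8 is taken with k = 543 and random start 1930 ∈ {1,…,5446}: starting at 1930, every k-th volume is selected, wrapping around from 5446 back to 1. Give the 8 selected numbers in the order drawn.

Selection 1: 1930
Selection 2: 1930 + 543 = 2473
Selection 3: 2473 + 543 = 3016
Selection 4: 3016 + 543 = 3559
Selection 5: 3559 + 543 = 4102
Selection 6: 4102 + 543 = 4645
Selection 7: 4645 + 543 = 5188
Selection 8: 5188 + 543 = 5731 → 5731 − 5446 = 285

1930, 2473, 3016, 3559, 4102, 4645, 5188, 285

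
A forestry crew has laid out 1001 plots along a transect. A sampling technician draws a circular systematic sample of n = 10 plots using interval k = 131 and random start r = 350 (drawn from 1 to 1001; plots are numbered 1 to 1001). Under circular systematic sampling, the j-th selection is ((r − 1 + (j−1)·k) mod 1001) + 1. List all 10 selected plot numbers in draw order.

Selection 1: 350
Selection 2: 350 + 131 = 481
Selection 3: 481 + 131 = 612
Selection 4: 612 + 131 = 743
Selection 5: 743 + 131 = 874
Selection 6: 874 + 131 = 1005 → 1005 − 1001 = 4
Selection 7: 4 + 131 = 135
Selection 8: 135 + 131 = 266
Selection 9: 266 + 131 = 397
Selection 10: 397 + 131 = 528

350, 481, 612, 743, 874, 4, 135, 266, 397, 528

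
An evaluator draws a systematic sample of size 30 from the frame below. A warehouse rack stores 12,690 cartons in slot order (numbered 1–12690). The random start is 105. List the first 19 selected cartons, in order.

105, 528, 951, 1374, 1797, 2220, 2643, 3066, 3489, 3912, 4335, 4758, 5181, 5604, 6027, 6450, 6873, 7296, 7719

k = N/n = 12690/30 = 423
carton 1: 105
carton 2: 105 + 423 = 528
carton 3: 528 + 423 = 951
carton 4: 951 + 423 = 1374
carton 5: 1374 + 423 = 1797
carton 6: 1797 + 423 = 2220
carton 7: 2220 + 423 = 2643
carton 8: 2643 + 423 = 3066
carton 9: 3066 + 423 = 3489
carton 10: 3489 + 423 = 3912
carton 11: 3912 + 423 = 4335
carton 12: 4335 + 423 = 4758
carton 13: 4758 + 423 = 5181
carton 14: 5181 + 423 = 5604
carton 15: 5604 + 423 = 6027
carton 16: 6027 + 423 = 6450
carton 17: 6450 + 423 = 6873
carton 18: 6873 + 423 = 7296
carton 19: 7296 + 423 = 7719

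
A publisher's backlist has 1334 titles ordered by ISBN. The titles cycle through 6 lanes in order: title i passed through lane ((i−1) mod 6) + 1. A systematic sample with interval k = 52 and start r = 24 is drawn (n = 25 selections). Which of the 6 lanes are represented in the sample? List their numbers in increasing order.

Consecutive selections differ by k = 52, so their lane numbers differ by 52 mod 6 = 4.
gcd(52, 6) = 2, so the sample visits 6/2 = 3 distinct residues mod 6.
Start 24 is lane 6; the lanes hit are 2, 4, 6.

2, 4, 6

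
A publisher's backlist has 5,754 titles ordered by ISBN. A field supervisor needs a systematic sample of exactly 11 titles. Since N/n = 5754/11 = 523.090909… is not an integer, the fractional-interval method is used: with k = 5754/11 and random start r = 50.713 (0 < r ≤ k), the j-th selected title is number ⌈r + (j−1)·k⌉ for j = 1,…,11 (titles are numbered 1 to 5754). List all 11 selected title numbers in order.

j=1: r + 0k = 50.713 → ⌈·⌉ = 51
j=2: r + 1k = 573.803909… → ⌈·⌉ = 574
j=3: r + 2k = 1096.894818… → ⌈·⌉ = 1097
j=4: r + 3k = 1619.985727… → ⌈·⌉ = 1620
j=5: r + 4k = 2143.076636… → ⌈·⌉ = 2144
j=6: r + 5k = 2666.167545… → ⌈·⌉ = 2667
j=7: r + 6k = 3189.258454… → ⌈·⌉ = 3190
j=8: r + 7k = 3712.349363… → ⌈·⌉ = 3713
j=9: r + 8k = 4235.440272… → ⌈·⌉ = 4236
j=10: r + 9k = 4758.531181… → ⌈·⌉ = 4759
j=11: r + 10k = 5281.622090… → ⌈·⌉ = 5282

51, 574, 1097, 1620, 2144, 2667, 3190, 3713, 4236, 4759, 5282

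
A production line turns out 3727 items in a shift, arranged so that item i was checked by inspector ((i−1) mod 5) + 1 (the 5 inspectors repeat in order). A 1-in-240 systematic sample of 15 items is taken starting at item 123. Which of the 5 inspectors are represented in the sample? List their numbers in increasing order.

3

Consecutive selections differ by k = 240, so their inspector numbers differ by 240 mod 5 = 0.
gcd(240, 5) = 5, so the sample visits 5/5 = 1 distinct residues mod 5.
Start 123 is inspector 3; the inspectors hit are 3.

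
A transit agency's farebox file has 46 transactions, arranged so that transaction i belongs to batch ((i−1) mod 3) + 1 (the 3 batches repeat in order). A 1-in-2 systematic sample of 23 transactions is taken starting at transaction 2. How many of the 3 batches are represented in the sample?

Consecutive selections differ by k = 2, so their batch numbers differ by 2 mod 3 = 2.
gcd(2, 3) = 1, so the sample visits 3/1 = 3 distinct residues mod 3.
Start 2 is batch 2; the batches hit are 1, 2, 3.

3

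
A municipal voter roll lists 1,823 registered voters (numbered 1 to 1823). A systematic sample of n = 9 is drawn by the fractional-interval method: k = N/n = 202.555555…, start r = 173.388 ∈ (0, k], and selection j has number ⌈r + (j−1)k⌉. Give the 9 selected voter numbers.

j=1: r + 0k = 173.388 → ⌈·⌉ = 174
j=2: r + 1k = 375.943555… → ⌈·⌉ = 376
j=3: r + 2k = 578.499111… → ⌈·⌉ = 579
j=4: r + 3k = 781.054666… → ⌈·⌉ = 782
j=5: r + 4k = 983.610222… → ⌈·⌉ = 984
j=6: r + 5k = 1186.165777… → ⌈·⌉ = 1187
j=7: r + 6k = 1388.721333… → ⌈·⌉ = 1389
j=8: r + 7k = 1591.276888… → ⌈·⌉ = 1592
j=9: r + 8k = 1793.832444… → ⌈·⌉ = 1794

174, 376, 579, 782, 984, 1187, 1389, 1592, 1794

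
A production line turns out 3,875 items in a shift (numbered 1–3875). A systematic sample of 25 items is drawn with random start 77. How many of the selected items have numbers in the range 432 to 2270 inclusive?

12

k = 3875/25 = 155
First selection ≥ 432: 77 + ⌈(432−77)/155⌉·155 = 77 + 3×155 = 542
Last selection ≤ 2270: 77 + ⌊(2270−77)/155⌋·155 = 77 + 14×155 = 2247
Count = 14 − 3 + 1 = 12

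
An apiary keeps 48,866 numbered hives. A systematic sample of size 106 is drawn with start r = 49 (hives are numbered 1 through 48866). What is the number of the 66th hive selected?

k = 48866/106 = 461
66th selection = r + (66−1)·k = 49 + 65×461 = 49 + 29965 = 30014

30014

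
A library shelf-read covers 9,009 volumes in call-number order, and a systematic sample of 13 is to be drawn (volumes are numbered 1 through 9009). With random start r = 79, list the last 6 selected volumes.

k = N/n = 9009/13 = 693
8th selection = 79 + 7×693 = 4930
9th: 4930 + 693 = 5623
10th: 5623 + 693 = 6316
11th: 6316 + 693 = 7009
12th: 7009 + 693 = 7702
13th: 7702 + 693 = 8395

4930, 5623, 6316, 7009, 7702, 8395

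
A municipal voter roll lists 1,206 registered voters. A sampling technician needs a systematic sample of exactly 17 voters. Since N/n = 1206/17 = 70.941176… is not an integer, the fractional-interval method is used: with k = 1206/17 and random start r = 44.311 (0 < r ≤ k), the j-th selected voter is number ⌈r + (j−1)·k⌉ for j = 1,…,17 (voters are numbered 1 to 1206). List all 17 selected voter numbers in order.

45, 116, 187, 258, 329, 400, 470, 541, 612, 683, 754, 825, 896, 967, 1038, 1109, 1180

j=1: r + 0k = 44.311 → ⌈·⌉ = 45
j=2: r + 1k = 115.252176… → ⌈·⌉ = 116
j=3: r + 2k = 186.193352… → ⌈·⌉ = 187
j=4: r + 3k = 257.134529… → ⌈·⌉ = 258
j=5: r + 4k = 328.075705… → ⌈·⌉ = 329
j=6: r + 5k = 399.016882… → ⌈·⌉ = 400
j=7: r + 6k = 469.958058… → ⌈·⌉ = 470
j=8: r + 7k = 540.899235… → ⌈·⌉ = 541
j=9: r + 8k = 611.840411… → ⌈·⌉ = 612
j=10: r + 9k = 682.781588… → ⌈·⌉ = 683
j=11: r + 10k = 753.722764… → ⌈·⌉ = 754
j=12: r + 11k = 824.663941… → ⌈·⌉ = 825
j=13: r + 12k = 895.605117… → ⌈·⌉ = 896
j=14: r + 13k = 966.546294… → ⌈·⌉ = 967
j=15: r + 14k = 1037.487470… → ⌈·⌉ = 1038
j=16: r + 15k = 1108.428647… → ⌈·⌉ = 1109
j=17: r + 16k = 1179.369823… → ⌈·⌉ = 1180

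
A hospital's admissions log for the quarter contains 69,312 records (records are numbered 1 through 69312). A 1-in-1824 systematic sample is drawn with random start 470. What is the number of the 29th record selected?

k = 1824
29th selection = r + (29−1)·k = 470 + 28×1824 = 470 + 51072 = 51542

51542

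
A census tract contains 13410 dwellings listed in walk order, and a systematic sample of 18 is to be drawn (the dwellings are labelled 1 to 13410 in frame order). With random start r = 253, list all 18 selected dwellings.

253, 998, 1743, 2488, 3233, 3978, 4723, 5468, 6213, 6958, 7703, 8448, 9193, 9938, 10683, 11428, 12173, 12918

k = N/n = 13410/18 = 745
dwelling 1: 253
dwelling 2: 253 + 745 = 998
dwelling 3: 998 + 745 = 1743
dwelling 4: 1743 + 745 = 2488
dwelling 5: 2488 + 745 = 3233
dwelling 6: 3233 + 745 = 3978
dwelling 7: 3978 + 745 = 4723
dwelling 8: 4723 + 745 = 5468
dwelling 9: 5468 + 745 = 6213
dwelling 10: 6213 + 745 = 6958
dwelling 11: 6958 + 745 = 7703
dwelling 12: 7703 + 745 = 8448
dwelling 13: 8448 + 745 = 9193
dwelling 14: 9193 + 745 = 9938
dwelling 15: 9938 + 745 = 10683
dwelling 16: 10683 + 745 = 11428
dwelling 17: 11428 + 745 = 12173
dwelling 18: 12173 + 745 = 12918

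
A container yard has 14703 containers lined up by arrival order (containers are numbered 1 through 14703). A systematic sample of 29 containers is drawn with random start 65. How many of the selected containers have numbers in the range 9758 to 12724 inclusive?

k = 14703/29 = 507
First selection ≥ 9758: 65 + ⌈(9758−65)/507⌉·507 = 65 + 20×507 = 10205
Last selection ≤ 12724: 65 + ⌊(12724−65)/507⌋·507 = 65 + 24×507 = 12233
Count = 24 − 20 + 1 = 5

5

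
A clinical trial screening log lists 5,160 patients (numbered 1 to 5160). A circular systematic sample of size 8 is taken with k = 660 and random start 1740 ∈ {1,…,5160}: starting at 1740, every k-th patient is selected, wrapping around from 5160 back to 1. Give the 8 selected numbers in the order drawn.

Selection 1: 1740
Selection 2: 1740 + 660 = 2400
Selection 3: 2400 + 660 = 3060
Selection 4: 3060 + 660 = 3720
Selection 5: 3720 + 660 = 4380
Selection 6: 4380 + 660 = 5040
Selection 7: 5040 + 660 = 5700 → 5700 − 5160 = 540
Selection 8: 540 + 660 = 1200

1740, 2400, 3060, 3720, 4380, 5040, 540, 1200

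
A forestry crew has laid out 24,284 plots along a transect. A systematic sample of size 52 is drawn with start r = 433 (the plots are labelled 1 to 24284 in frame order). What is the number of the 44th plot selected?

k = 24284/52 = 467
44th selection = r + (44−1)·k = 433 + 43×467 = 433 + 20081 = 20514

20514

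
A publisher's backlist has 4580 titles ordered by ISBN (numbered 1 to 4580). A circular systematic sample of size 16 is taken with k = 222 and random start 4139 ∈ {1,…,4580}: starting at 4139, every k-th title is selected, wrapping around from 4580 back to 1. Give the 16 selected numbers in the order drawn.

4139, 4361, 3, 225, 447, 669, 891, 1113, 1335, 1557, 1779, 2001, 2223, 2445, 2667, 2889

Selection 1: 4139
Selection 2: 4139 + 222 = 4361
Selection 3: 4361 + 222 = 4583 → 4583 − 4580 = 3
Selection 4: 3 + 222 = 225
Selection 5: 225 + 222 = 447
Selection 6: 447 + 222 = 669
Selection 7: 669 + 222 = 891
Selection 8: 891 + 222 = 1113
Selection 9: 1113 + 222 = 1335
Selection 10: 1335 + 222 = 1557
Selection 11: 1557 + 222 = 1779
Selection 12: 1779 + 222 = 2001
Selection 13: 2001 + 222 = 2223
Selection 14: 2223 + 222 = 2445
Selection 15: 2445 + 222 = 2667
Selection 16: 2667 + 222 = 2889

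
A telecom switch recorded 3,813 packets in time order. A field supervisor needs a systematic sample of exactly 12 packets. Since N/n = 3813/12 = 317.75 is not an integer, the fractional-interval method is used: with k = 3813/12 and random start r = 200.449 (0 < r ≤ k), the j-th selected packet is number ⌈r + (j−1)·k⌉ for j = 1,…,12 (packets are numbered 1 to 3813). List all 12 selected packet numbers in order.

j=1: r + 0k = 200.449 → ⌈·⌉ = 201
j=2: r + 1k = 518.199 → ⌈·⌉ = 519
j=3: r + 2k = 835.949 → ⌈·⌉ = 836
j=4: r + 3k = 1153.699 → ⌈·⌉ = 1154
j=5: r + 4k = 1471.449 → ⌈·⌉ = 1472
j=6: r + 5k = 1789.199 → ⌈·⌉ = 1790
j=7: r + 6k = 2106.949 → ⌈·⌉ = 2107
j=8: r + 7k = 2424.699 → ⌈·⌉ = 2425
j=9: r + 8k = 2742.449 → ⌈·⌉ = 2743
j=10: r + 9k = 3060.199 → ⌈·⌉ = 3061
j=11: r + 10k = 3377.949 → ⌈·⌉ = 3378
j=12: r + 11k = 3695.699 → ⌈·⌉ = 3696

201, 519, 836, 1154, 1472, 1790, 2107, 2425, 2743, 3061, 3378, 3696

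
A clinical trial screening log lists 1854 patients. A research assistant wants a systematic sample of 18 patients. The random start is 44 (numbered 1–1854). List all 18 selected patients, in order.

44, 147, 250, 353, 456, 559, 662, 765, 868, 971, 1074, 1177, 1280, 1383, 1486, 1589, 1692, 1795

k = N/n = 1854/18 = 103
patient 1: 44
patient 2: 44 + 103 = 147
patient 3: 147 + 103 = 250
patient 4: 250 + 103 = 353
patient 5: 353 + 103 = 456
patient 6: 456 + 103 = 559
patient 7: 559 + 103 = 662
patient 8: 662 + 103 = 765
patient 9: 765 + 103 = 868
patient 10: 868 + 103 = 971
patient 11: 971 + 103 = 1074
patient 12: 1074 + 103 = 1177
patient 13: 1177 + 103 = 1280
patient 14: 1280 + 103 = 1383
patient 15: 1383 + 103 = 1486
patient 16: 1486 + 103 = 1589
patient 17: 1589 + 103 = 1692
patient 18: 1692 + 103 = 1795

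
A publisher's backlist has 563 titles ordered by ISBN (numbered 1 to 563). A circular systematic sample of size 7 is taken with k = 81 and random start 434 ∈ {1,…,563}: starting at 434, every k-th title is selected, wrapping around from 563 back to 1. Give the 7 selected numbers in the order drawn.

434, 515, 33, 114, 195, 276, 357

Selection 1: 434
Selection 2: 434 + 81 = 515
Selection 3: 515 + 81 = 596 → 596 − 563 = 33
Selection 4: 33 + 81 = 114
Selection 5: 114 + 81 = 195
Selection 6: 195 + 81 = 276
Selection 7: 276 + 81 = 357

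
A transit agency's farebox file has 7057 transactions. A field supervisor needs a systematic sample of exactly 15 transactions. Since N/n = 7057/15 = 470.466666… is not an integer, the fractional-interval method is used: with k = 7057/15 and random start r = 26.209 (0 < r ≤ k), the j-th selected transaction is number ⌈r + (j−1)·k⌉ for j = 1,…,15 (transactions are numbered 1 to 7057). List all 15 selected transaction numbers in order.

27, 497, 968, 1438, 1909, 2379, 2850, 3320, 3790, 4261, 4731, 5202, 5672, 6143, 6613

j=1: r + 0k = 26.209 → ⌈·⌉ = 27
j=2: r + 1k = 496.675666… → ⌈·⌉ = 497
j=3: r + 2k = 967.142333… → ⌈·⌉ = 968
j=4: r + 3k = 1437.609 → ⌈·⌉ = 1438
j=5: r + 4k = 1908.075666… → ⌈·⌉ = 1909
j=6: r + 5k = 2378.542333… → ⌈·⌉ = 2379
j=7: r + 6k = 2849.009 → ⌈·⌉ = 2850
j=8: r + 7k = 3319.475666… → ⌈·⌉ = 3320
j=9: r + 8k = 3789.942333… → ⌈·⌉ = 3790
j=10: r + 9k = 4260.409 → ⌈·⌉ = 4261
j=11: r + 10k = 4730.875666… → ⌈·⌉ = 4731
j=12: r + 11k = 5201.342333… → ⌈·⌉ = 5202
j=13: r + 12k = 5671.809 → ⌈·⌉ = 5672
j=14: r + 13k = 6142.275666… → ⌈·⌉ = 6143
j=15: r + 14k = 6612.742333… → ⌈·⌉ = 6613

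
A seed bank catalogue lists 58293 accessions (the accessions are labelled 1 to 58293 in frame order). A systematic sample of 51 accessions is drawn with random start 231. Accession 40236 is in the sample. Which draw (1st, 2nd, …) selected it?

k = 58293/51 = 1143
position = (40236 − 231)/1143 + 1 = 40005/1143 + 1 = 35 + 1 = 36

36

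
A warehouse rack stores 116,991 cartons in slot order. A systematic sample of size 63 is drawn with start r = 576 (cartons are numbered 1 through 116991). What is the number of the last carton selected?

115710

k = 116991/63 = 1857
63rd selection = r + (63−1)·k = 576 + 62×1857 = 576 + 115134 = 115710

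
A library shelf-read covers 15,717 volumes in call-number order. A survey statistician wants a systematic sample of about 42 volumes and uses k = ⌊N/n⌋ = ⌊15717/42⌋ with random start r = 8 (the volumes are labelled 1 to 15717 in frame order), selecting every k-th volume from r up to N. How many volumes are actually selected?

k = ⌊15717/42⌋ = 374
Achieved size = ⌊(15717 − 8)/374⌋ + 1 = ⌊15709/374⌋ + 1 = 42 + 1 = 43
(last selection: 8 + 42×374 = 15716 ≤ 15717; next would be 16090 > 15717)

43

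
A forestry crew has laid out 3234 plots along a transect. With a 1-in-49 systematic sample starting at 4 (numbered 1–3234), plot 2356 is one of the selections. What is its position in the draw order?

49

k = 49
position = (2356 − 4)/49 + 1 = 2352/49 + 1 = 48 + 1 = 49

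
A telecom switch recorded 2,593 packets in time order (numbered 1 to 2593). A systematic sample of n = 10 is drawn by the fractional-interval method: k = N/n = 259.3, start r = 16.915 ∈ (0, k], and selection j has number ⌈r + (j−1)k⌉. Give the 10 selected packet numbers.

j=1: r + 0k = 16.915 → ⌈·⌉ = 17
j=2: r + 1k = 276.215 → ⌈·⌉ = 277
j=3: r + 2k = 535.515 → ⌈·⌉ = 536
j=4: r + 3k = 794.815 → ⌈·⌉ = 795
j=5: r + 4k = 1054.115 → ⌈·⌉ = 1055
j=6: r + 5k = 1313.415 → ⌈·⌉ = 1314
j=7: r + 6k = 1572.715 → ⌈·⌉ = 1573
j=8: r + 7k = 1832.015 → ⌈·⌉ = 1833
j=9: r + 8k = 2091.315 → ⌈·⌉ = 2092
j=10: r + 9k = 2350.615 → ⌈·⌉ = 2351

17, 277, 536, 795, 1055, 1314, 1573, 1833, 2092, 2351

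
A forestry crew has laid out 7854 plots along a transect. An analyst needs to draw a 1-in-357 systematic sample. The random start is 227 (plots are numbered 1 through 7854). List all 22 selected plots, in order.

227, 584, 941, 1298, 1655, 2012, 2369, 2726, 3083, 3440, 3797, 4154, 4511, 4868, 5225, 5582, 5939, 6296, 6653, 7010, 7367, 7724

plot 1: 227
plot 2: 227 + 357 = 584
plot 3: 584 + 357 = 941
plot 4: 941 + 357 = 1298
plot 5: 1298 + 357 = 1655
plot 6: 1655 + 357 = 2012
plot 7: 2012 + 357 = 2369
plot 8: 2369 + 357 = 2726
plot 9: 2726 + 357 = 3083
plot 10: 3083 + 357 = 3440
plot 11: 3440 + 357 = 3797
plot 12: 3797 + 357 = 4154
plot 13: 4154 + 357 = 4511
plot 14: 4511 + 357 = 4868
plot 15: 4868 + 357 = 5225
plot 16: 5225 + 357 = 5582
plot 17: 5582 + 357 = 5939
plot 18: 5939 + 357 = 6296
plot 19: 6296 + 357 = 6653
plot 20: 6653 + 357 = 7010
plot 21: 7010 + 357 = 7367
plot 22: 7367 + 357 = 7724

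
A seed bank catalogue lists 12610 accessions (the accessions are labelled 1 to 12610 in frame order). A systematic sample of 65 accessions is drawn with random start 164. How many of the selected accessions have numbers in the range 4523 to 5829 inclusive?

7

k = 12610/65 = 194
First selection ≥ 4523: 164 + ⌈(4523−164)/194⌉·194 = 164 + 23×194 = 4626
Last selection ≤ 5829: 164 + ⌊(5829−164)/194⌋·194 = 164 + 29×194 = 5790
Count = 29 − 23 + 1 = 7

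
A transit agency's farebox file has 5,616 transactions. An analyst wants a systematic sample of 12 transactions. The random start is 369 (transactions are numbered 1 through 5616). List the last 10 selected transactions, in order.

k = N/n = 5616/12 = 468
3rd selection = 369 + 2×468 = 1305
4th: 1305 + 468 = 1773
5th: 1773 + 468 = 2241
6th: 2241 + 468 = 2709
7th: 2709 + 468 = 3177
8th: 3177 + 468 = 3645
9th: 3645 + 468 = 4113
10th: 4113 + 468 = 4581
11th: 4581 + 468 = 5049
12th: 5049 + 468 = 5517

1305, 1773, 2241, 2709, 3177, 3645, 4113, 4581, 5049, 5517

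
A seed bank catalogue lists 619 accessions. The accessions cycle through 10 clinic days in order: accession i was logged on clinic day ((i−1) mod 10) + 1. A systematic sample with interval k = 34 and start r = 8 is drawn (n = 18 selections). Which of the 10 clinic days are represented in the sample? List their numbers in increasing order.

Consecutive selections differ by k = 34, so their clinic day numbers differ by 34 mod 10 = 4.
gcd(34, 10) = 2, so the sample visits 10/2 = 5 distinct residues mod 10.
Start 8 is clinic day 8; the clinic days hit are 2, 4, 6, 8, 10.

2, 4, 6, 8, 10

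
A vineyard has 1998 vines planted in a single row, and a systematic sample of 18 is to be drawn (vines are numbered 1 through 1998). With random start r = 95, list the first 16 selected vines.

95, 206, 317, 428, 539, 650, 761, 872, 983, 1094, 1205, 1316, 1427, 1538, 1649, 1760

k = N/n = 1998/18 = 111
vine 1: 95
vine 2: 95 + 111 = 206
vine 3: 206 + 111 = 317
vine 4: 317 + 111 = 428
vine 5: 428 + 111 = 539
vine 6: 539 + 111 = 650
vine 7: 650 + 111 = 761
vine 8: 761 + 111 = 872
vine 9: 872 + 111 = 983
vine 10: 983 + 111 = 1094
vine 11: 1094 + 111 = 1205
vine 12: 1205 + 111 = 1316
vine 13: 1316 + 111 = 1427
vine 14: 1427 + 111 = 1538
vine 15: 1538 + 111 = 1649
vine 16: 1649 + 111 = 1760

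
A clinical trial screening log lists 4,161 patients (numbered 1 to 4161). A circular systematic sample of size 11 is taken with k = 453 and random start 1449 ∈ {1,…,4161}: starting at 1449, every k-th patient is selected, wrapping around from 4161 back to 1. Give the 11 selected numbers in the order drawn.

Selection 1: 1449
Selection 2: 1449 + 453 = 1902
Selection 3: 1902 + 453 = 2355
Selection 4: 2355 + 453 = 2808
Selection 5: 2808 + 453 = 3261
Selection 6: 3261 + 453 = 3714
Selection 7: 3714 + 453 = 4167 → 4167 − 4161 = 6
Selection 8: 6 + 453 = 459
Selection 9: 459 + 453 = 912
Selection 10: 912 + 453 = 1365
Selection 11: 1365 + 453 = 1818

1449, 1902, 2355, 2808, 3261, 3714, 6, 459, 912, 1365, 1818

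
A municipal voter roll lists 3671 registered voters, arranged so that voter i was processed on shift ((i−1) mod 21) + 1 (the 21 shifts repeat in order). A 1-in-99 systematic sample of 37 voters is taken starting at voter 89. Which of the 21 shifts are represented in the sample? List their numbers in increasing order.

2, 5, 8, 11, 14, 17, 20

Consecutive selections differ by k = 99, so their shift numbers differ by 99 mod 21 = 15.
gcd(99, 21) = 3, so the sample visits 21/3 = 7 distinct residues mod 21.
Start 89 is shift 5; the shifts hit are 2, 5, 8, 11, 14, 17, 20.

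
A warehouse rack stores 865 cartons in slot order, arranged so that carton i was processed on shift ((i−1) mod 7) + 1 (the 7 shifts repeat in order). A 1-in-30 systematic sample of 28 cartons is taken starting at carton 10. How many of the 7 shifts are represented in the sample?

7

Consecutive selections differ by k = 30, so their shift numbers differ by 30 mod 7 = 2.
gcd(30, 7) = 1, so the sample visits 7/1 = 7 distinct residues mod 7.
Start 10 is shift 3; the shifts hit are 1, 2, 3, 4, 5, 6, 7.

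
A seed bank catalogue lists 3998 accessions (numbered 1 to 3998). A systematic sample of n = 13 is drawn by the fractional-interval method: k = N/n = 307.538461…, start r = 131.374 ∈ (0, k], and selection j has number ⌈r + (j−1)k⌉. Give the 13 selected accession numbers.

j=1: r + 0k = 131.374 → ⌈·⌉ = 132
j=2: r + 1k = 438.912461… → ⌈·⌉ = 439
j=3: r + 2k = 746.450923… → ⌈·⌉ = 747
j=4: r + 3k = 1053.989384… → ⌈·⌉ = 1054
j=5: r + 4k = 1361.527846… → ⌈·⌉ = 1362
j=6: r + 5k = 1669.066307… → ⌈·⌉ = 1670
j=7: r + 6k = 1976.604769… → ⌈·⌉ = 1977
j=8: r + 7k = 2284.143230… → ⌈·⌉ = 2285
j=9: r + 8k = 2591.681692… → ⌈·⌉ = 2592
j=10: r + 9k = 2899.220153… → ⌈·⌉ = 2900
j=11: r + 10k = 3206.758615… → ⌈·⌉ = 3207
j=12: r + 11k = 3514.297076… → ⌈·⌉ = 3515
j=13: r + 12k = 3821.835538… → ⌈·⌉ = 3822

132, 439, 747, 1054, 1362, 1670, 1977, 2285, 2592, 2900, 3207, 3515, 3822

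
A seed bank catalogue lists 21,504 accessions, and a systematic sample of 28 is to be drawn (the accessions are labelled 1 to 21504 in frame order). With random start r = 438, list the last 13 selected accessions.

11958, 12726, 13494, 14262, 15030, 15798, 16566, 17334, 18102, 18870, 19638, 20406, 21174

k = N/n = 21504/28 = 768
16th selection = 438 + 15×768 = 11958
17th: 11958 + 768 = 12726
18th: 12726 + 768 = 13494
19th: 13494 + 768 = 14262
20th: 14262 + 768 = 15030
21st: 15030 + 768 = 15798
22nd: 15798 + 768 = 16566
23rd: 16566 + 768 = 17334
24th: 17334 + 768 = 18102
25th: 18102 + 768 = 18870
26th: 18870 + 768 = 19638
27th: 19638 + 768 = 20406
28th: 20406 + 768 = 21174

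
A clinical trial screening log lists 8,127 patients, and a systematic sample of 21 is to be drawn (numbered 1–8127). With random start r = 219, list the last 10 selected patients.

k = N/n = 8127/21 = 387
12th selection = 219 + 11×387 = 4476
13th: 4476 + 387 = 4863
14th: 4863 + 387 = 5250
15th: 5250 + 387 = 5637
16th: 5637 + 387 = 6024
17th: 6024 + 387 = 6411
18th: 6411 + 387 = 6798
19th: 6798 + 387 = 7185
20th: 7185 + 387 = 7572
21st: 7572 + 387 = 7959

4476, 4863, 5250, 5637, 6024, 6411, 6798, 7185, 7572, 7959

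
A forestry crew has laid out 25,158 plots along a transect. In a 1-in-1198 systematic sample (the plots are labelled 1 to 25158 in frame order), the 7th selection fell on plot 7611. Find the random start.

423

k = 1198
r = 7611 − (7−1)×1198 = 7611 − 7188 = 423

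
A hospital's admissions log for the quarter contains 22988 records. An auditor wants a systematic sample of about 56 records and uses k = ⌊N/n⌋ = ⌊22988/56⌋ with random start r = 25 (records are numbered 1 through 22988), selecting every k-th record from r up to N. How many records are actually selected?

57

k = ⌊22988/56⌋ = 410
Achieved size = ⌊(22988 − 25)/410⌋ + 1 = ⌊22963/410⌋ + 1 = 56 + 1 = 57
(last selection: 25 + 56×410 = 22985 ≤ 22988; next would be 23395 > 22988)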